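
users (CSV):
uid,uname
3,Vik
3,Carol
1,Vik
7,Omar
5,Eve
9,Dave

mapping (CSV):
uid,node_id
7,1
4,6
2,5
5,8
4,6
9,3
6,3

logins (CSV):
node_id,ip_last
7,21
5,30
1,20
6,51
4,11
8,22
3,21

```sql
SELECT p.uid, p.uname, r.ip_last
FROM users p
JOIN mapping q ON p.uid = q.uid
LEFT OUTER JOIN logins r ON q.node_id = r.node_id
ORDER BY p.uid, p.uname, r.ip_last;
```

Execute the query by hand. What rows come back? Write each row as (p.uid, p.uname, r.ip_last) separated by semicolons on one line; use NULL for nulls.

(5, Eve, 22); (7, Omar, 20); (9, Dave, 21)

Joins associate left-to-right: users INNER JOIN mapping on uid gives 3 intermediate row(s).
Then LEFT JOIN `logins r` on node_id: each of those 3 rows is kept; rows whose q.node_id has no match in r get NULL for r's columns.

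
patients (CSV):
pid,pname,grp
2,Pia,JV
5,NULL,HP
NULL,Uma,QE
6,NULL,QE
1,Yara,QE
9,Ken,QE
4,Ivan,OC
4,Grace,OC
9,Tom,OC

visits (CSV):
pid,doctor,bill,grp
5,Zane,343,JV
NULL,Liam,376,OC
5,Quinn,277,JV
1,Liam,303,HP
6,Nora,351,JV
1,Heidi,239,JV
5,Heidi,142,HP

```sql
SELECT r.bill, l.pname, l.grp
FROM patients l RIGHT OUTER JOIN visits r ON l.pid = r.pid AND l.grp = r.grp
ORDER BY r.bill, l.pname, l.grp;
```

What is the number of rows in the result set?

RIGHT JOIN keeps every row from `visits`; unmatched rows get NULL for `patients`'s columns.
Matching on l.pid = r.pid AND l.grp = r.grp. A NULL in a compared column never satisfies the condition.
- l[0] pid=2, grp=JV → no match.
- l[1] pid=5, grp=HP → 1 match(es) in r → 1 row(s).
- l[2] pid=NULL, grp=QE → no match.
- l[3] pid=6, grp=QE → no match.
- l[4] pid=1, grp=QE → no match.
- l[5] pid=9, grp=QE → no match.
- l[6] pid=4, grp=OC → no match.
- l[7] pid=4, grp=OC → no match.
- l[8] pid=9, grp=OC → no match.
- 6 row(s) from r found no l partner → padded with NULL.
Total: 1 matched + 6 padded = 7 rows.

7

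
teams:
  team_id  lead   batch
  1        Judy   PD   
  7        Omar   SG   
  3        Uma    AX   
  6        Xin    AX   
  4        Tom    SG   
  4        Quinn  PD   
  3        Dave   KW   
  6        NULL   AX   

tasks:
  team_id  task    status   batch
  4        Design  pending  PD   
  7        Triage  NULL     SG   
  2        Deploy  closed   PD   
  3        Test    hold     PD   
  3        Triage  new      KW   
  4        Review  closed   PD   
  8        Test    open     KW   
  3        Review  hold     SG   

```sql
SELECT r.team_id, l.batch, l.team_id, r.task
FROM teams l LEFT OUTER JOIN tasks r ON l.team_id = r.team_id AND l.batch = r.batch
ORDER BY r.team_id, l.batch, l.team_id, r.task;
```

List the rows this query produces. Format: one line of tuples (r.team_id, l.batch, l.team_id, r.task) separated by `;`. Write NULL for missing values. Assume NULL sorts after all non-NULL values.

LEFT JOIN keeps every row from `teams`; unmatched rows get NULL for `tasks`'s columns.
Matching on l.team_id = r.team_id AND l.batch = r.batch.
Matched pairs: 4; unmatched l rows kept: 5.

(3, KW, 3, Triage); (4, PD, 4, Design); (4, PD, 4, Review); (7, SG, 7, Triage); (NULL, AX, 3, NULL); (NULL, AX, 6, NULL); (NULL, AX, 6, NULL); (NULL, PD, 1, NULL); (NULL, SG, 4, NULL)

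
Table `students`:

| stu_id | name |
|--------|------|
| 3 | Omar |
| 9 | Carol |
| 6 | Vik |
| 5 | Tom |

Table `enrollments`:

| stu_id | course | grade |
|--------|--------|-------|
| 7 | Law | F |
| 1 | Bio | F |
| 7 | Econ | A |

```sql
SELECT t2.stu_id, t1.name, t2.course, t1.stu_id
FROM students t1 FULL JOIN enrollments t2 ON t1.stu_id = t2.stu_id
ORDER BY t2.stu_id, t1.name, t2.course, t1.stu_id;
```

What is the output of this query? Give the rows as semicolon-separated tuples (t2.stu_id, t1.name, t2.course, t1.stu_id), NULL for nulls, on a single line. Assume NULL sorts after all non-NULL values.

FULL OUTER JOIN keeps every row from both sides; unmatched rows get NULL for the other side's columns.
Matching on t1.stu_id = t2.stu_id.
Matched pairs: 0; unmatched t1 rows kept: 4; unmatched t2 rows kept: 3.

(1, NULL, Bio, NULL); (7, NULL, Econ, NULL); (7, NULL, Law, NULL); (NULL, Carol, NULL, 9); (NULL, Omar, NULL, 3); (NULL, Tom, NULL, 5); (NULL, Vik, NULL, 6)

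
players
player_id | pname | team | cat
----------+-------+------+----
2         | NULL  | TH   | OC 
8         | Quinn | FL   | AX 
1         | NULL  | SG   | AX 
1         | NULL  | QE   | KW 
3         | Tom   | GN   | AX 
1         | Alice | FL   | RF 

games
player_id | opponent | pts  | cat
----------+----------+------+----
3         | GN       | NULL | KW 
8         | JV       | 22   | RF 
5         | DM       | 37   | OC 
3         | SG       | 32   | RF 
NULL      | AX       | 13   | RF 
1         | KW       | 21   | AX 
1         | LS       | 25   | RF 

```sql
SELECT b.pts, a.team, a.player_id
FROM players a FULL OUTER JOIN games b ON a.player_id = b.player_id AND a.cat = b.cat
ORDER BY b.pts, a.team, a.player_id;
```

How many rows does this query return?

FULL OUTER JOIN keeps every row from both sides; unmatched rows get NULL for the other side's columns.
Matching on a.player_id = b.player_id AND a.cat = b.cat. A NULL in a compared column never satisfies the condition.
Matched pairs: 2; unmatched a rows kept: 4; unmatched b rows kept: 5.
Total: 2 matched + 9 padded = 11 rows.

11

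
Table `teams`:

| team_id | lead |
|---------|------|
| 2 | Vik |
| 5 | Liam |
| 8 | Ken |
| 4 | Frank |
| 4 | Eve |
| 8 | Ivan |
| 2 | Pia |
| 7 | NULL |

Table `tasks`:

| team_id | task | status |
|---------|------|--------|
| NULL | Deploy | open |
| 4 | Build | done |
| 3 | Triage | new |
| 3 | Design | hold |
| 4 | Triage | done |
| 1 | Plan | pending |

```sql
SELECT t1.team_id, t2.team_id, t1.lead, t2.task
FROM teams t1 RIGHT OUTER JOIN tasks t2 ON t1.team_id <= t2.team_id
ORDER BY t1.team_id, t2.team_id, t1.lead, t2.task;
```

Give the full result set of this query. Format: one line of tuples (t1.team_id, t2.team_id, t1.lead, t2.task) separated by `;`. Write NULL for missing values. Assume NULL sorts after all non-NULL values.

(2, 3, Pia, Design); (2, 3, Pia, Triage); (2, 3, Vik, Design); (2, 3, Vik, Triage); (2, 4, Pia, Build); (2, 4, Pia, Triage); (2, 4, Vik, Build); (2, 4, Vik, Triage); (4, 4, Eve, Build); (4, 4, Eve, Triage); (4, 4, Frank, Build); (4, 4, Frank, Triage); (NULL, 1, NULL, Plan); (NULL, NULL, NULL, Deploy)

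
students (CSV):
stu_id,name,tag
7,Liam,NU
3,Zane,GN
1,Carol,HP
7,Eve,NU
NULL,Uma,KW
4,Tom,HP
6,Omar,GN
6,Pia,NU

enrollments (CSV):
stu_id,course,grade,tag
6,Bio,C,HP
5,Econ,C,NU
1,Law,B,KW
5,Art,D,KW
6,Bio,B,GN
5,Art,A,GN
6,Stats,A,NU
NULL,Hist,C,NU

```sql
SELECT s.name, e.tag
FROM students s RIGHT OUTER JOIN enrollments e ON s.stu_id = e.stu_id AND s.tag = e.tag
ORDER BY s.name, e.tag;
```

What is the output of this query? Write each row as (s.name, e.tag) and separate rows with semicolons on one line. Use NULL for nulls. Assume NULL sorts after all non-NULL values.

(Omar, GN); (Pia, NU); (NULL, GN); (NULL, HP); (NULL, KW); (NULL, KW); (NULL, NU); (NULL, NU)

RIGHT JOIN keeps every row from `enrollments`; unmatched rows get NULL for `students`'s columns.
Matching on s.stu_id = e.stu_id AND s.tag = e.tag. A NULL in a compared column never satisfies the condition.
- s (stu_id=7, tag=NU) has no partner in e.
- s (stu_id=3, tag=GN) has no partner in e.
- s (stu_id=1, tag=HP) has no partner in e.
- s (stu_id=7, tag=NU) has no partner in e.
- s (stu_id=NULL, tag=KW) has no partner in e.
- s (stu_id=4, tag=HP) has no partner in e.
- s (stu_id=6, tag=GN) pairs with 1 row(s) of e.
- s (stu_id=6, tag=NU) pairs with 1 row(s) of e.
- 6 e row(s) had no s match → kept, s columns NULL.
After projecting and ordering:
s.name | e.tag
Omar | GN
Pia | NU
NULL | GN
NULL | HP
NULL | KW
NULL | KW
NULL | NU
NULL | NU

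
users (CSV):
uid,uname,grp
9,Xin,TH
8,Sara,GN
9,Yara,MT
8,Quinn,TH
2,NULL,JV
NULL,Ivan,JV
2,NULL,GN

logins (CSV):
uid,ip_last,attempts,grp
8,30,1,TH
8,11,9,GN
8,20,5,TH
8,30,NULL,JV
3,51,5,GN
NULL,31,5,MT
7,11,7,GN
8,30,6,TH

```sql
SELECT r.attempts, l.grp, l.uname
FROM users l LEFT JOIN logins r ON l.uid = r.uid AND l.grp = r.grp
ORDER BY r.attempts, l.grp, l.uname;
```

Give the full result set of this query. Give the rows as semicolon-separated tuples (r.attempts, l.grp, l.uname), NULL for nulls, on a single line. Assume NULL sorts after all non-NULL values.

(1, TH, Quinn); (5, TH, Quinn); (6, TH, Quinn); (9, GN, Sara); (NULL, GN, NULL); (NULL, JV, Ivan); (NULL, JV, NULL); (NULL, MT, Yara); (NULL, TH, Xin)

LEFT JOIN keeps every row from `users`; unmatched rows get NULL for `logins`'s columns.
Matching on l.uid = r.uid AND l.grp = r.grp. A NULL in a compared column never satisfies the condition.
- l (uid=9, grp=TH) has no partner → padded with NULL.
- l (uid=8, grp=GN) pairs with 1 row(s) of r.
- l (uid=9, grp=MT) has no partner → padded with NULL.
- l (uid=8, grp=TH) pairs with 3 row(s) of r.
- l (uid=2, grp=JV) has no partner → padded with NULL.
- l (uid=NULL, grp=JV) has no partner → padded with NULL.
- l (uid=2, grp=GN) has no partner → padded with NULL.
After projecting and ordering:
r.attempts | l.grp | l.uname
1 | TH | Quinn
5 | TH | Quinn
6 | TH | Quinn
9 | GN | Sara
NULL | GN | NULL
NULL | JV | Ivan
NULL | JV | NULL
NULL | MT | Yara
NULL | TH | Xin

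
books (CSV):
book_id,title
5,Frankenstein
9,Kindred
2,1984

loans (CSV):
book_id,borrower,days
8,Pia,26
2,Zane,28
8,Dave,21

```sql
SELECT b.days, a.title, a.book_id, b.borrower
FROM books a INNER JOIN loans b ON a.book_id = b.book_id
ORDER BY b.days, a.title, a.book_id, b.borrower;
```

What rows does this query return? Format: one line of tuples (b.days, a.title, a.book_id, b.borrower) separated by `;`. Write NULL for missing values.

(28, 1984, 2, Zane)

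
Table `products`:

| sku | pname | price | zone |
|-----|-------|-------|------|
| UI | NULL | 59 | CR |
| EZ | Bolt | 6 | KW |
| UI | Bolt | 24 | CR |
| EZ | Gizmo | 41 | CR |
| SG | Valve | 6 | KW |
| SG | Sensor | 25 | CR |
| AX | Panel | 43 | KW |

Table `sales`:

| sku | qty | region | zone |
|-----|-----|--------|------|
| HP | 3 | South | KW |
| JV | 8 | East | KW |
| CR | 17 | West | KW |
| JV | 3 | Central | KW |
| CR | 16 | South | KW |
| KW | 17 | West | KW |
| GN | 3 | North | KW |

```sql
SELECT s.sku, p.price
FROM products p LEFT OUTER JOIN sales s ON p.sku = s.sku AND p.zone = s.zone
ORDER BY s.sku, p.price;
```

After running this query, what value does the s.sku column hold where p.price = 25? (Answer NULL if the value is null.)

NULL

LEFT JOIN keeps every row from `products`; unmatched rows get NULL for `sales`'s columns.
Matching on p.sku = s.sku AND p.zone = s.zone.
- p (sku=UI, zone=CR) has no partner → padded with NULL.
- p (sku=EZ, zone=KW) has no partner → padded with NULL.
- p (sku=UI, zone=CR) has no partner → padded with NULL.
- p (sku=EZ, zone=CR) has no partner → padded with NULL.
- p (sku=SG, zone=KW) has no partner → padded with NULL.
- p (sku=SG, zone=CR) has no partner → padded with NULL.
- p (sku=AX, zone=KW) has no partner → padded with NULL.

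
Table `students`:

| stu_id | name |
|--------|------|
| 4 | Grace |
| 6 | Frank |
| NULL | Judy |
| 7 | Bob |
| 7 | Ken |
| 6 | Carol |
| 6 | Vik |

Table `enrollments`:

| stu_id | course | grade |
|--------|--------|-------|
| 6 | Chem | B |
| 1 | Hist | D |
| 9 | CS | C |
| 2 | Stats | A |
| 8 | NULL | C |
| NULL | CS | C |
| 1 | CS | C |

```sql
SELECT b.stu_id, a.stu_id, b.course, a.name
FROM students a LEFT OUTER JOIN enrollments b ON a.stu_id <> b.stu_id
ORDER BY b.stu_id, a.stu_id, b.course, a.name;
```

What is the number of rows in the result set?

LEFT JOIN keeps every row from `students`; unmatched rows get NULL for `enrollments`'s columns.
Matching on a.stu_id <> b.stu_id. A NULL in a compared column never satisfies the condition.
- a (stu_id=4) pairs with 6 row(s) of b.
- a (stu_id=6) pairs with 5 row(s) of b.
- a (stu_id=NULL) has no partner → padded with NULL.
- a (stu_id=7) pairs with 6 row(s) of b.
- a (stu_id=7) pairs with 6 row(s) of b.
- a (stu_id=6) pairs with 5 row(s) of b.
- a (stu_id=6) pairs with 5 row(s) of b.
Total: 33 matched + 1 padded = 34 rows.

34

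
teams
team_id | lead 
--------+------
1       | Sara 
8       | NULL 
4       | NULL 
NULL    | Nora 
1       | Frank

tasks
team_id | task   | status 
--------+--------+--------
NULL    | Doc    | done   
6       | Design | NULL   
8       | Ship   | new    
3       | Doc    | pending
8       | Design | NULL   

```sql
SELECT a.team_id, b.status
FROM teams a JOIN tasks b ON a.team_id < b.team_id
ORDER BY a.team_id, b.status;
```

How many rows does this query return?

11

INNER JOIN keeps only pairs where the ON condition holds.
Matching on a.team_id < b.team_id. A NULL in a compared column never satisfies the condition.
Matched pairs: 11.
Total: 11 rows.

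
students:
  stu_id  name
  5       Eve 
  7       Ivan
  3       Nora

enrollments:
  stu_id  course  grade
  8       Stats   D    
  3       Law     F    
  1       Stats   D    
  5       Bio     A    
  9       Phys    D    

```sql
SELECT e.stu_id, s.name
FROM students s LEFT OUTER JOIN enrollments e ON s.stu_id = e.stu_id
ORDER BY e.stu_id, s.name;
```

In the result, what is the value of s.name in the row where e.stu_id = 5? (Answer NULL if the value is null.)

Eve

LEFT JOIN keeps every row from `students`; unmatched rows get NULL for `enrollments`'s columns.
Matching on s.stu_id = e.stu_id.
- stu_id=5: 1 matching e row(s), so 1 row(s) emitted.
- stu_id=7: no e row matches, row kept with e columns NULL.
- stu_id=3: 1 matching e row(s), so 1 row(s) emitted.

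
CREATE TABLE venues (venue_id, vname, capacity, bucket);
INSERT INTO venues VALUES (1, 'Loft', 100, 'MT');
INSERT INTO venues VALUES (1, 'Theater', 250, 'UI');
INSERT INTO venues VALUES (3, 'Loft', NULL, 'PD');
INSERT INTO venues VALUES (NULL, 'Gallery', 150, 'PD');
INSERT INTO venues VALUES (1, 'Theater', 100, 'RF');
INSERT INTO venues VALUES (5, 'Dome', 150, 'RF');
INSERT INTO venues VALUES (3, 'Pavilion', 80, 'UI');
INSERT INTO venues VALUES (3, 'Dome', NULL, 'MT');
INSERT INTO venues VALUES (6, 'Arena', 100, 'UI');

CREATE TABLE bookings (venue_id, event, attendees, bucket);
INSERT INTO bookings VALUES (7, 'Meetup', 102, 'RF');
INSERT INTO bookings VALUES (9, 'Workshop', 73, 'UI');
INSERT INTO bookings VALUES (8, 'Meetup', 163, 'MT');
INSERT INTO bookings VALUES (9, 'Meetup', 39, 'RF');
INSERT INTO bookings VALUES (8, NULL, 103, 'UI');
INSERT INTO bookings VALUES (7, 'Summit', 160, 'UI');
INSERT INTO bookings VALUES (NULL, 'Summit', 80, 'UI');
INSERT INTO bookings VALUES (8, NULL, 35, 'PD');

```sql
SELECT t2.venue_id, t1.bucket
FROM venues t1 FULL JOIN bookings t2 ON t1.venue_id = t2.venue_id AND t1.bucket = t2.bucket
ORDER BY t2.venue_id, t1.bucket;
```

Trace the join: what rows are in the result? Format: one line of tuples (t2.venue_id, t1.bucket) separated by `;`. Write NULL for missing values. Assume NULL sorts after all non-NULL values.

FULL OUTER JOIN keeps every row from both sides; unmatched rows get NULL for the other side's columns.
Matching on t1.venue_id = t2.venue_id AND t1.bucket = t2.bucket. A NULL in a compared column never satisfies the condition.
- venue_id=1, bucket=MT: no t2 row matches, row kept with t2 columns NULL.
- venue_id=1, bucket=UI: no t2 row matches, row kept with t2 columns NULL.
- venue_id=3, bucket=PD: no t2 row matches, row kept with t2 columns NULL.
- venue_id=NULL, bucket=PD: no t2 row matches, row kept with t2 columns NULL.
- venue_id=1, bucket=RF: no t2 row matches, row kept with t2 columns NULL.
- venue_id=5, bucket=RF: no t2 row matches, row kept with t2 columns NULL.
- venue_id=3, bucket=UI: no t2 row matches, row kept with t2 columns NULL.
- venue_id=3, bucket=MT: no t2 row matches, row kept with t2 columns NULL.
- venue_id=6, bucket=UI: no t2 row matches, row kept with t2 columns NULL.
- 8 t2 row(s) had no t1 match → kept, t1 columns NULL.

(7, NULL); (7, NULL); (8, NULL); (8, NULL); (8, NULL); (9, NULL); (9, NULL); (NULL, MT); (NULL, MT); (NULL, PD); (NULL, PD); (NULL, RF); (NULL, RF); (NULL, UI); (NULL, UI); (NULL, UI); (NULL, NULL)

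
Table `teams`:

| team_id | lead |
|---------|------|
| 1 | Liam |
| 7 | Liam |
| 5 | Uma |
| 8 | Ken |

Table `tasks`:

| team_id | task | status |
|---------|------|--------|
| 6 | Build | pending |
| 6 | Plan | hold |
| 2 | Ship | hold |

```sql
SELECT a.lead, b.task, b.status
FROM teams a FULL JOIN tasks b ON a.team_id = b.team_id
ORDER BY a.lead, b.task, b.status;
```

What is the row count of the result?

7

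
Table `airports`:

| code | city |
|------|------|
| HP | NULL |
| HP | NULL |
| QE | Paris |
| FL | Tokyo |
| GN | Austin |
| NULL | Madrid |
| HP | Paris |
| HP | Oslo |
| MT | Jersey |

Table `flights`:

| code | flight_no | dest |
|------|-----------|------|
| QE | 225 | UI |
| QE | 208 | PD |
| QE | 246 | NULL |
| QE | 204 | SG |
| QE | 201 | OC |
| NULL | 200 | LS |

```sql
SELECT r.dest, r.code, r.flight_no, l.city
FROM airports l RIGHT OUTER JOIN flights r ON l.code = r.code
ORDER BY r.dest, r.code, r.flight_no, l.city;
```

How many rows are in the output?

6

RIGHT JOIN keeps every row from `flights`; unmatched rows get NULL for `airports`'s columns.
Matching on l.code = r.code. A NULL in a compared column never satisfies the condition.
- code=HP: no matching r row.
- code=HP: no matching r row.
- code=QE: 5 matching r row(s), so 5 row(s) emitted.
- code=FL: no matching r row.
- code=GN: no matching r row.
- code=NULL: no matching r row.
- code=HP: no matching r row.
- code=HP: no matching r row.
- code=MT: no matching r row.
- plus 1 unmatched r row(s), each kept with NULL l columns.
Total: 5 matched + 1 padded = 6 rows.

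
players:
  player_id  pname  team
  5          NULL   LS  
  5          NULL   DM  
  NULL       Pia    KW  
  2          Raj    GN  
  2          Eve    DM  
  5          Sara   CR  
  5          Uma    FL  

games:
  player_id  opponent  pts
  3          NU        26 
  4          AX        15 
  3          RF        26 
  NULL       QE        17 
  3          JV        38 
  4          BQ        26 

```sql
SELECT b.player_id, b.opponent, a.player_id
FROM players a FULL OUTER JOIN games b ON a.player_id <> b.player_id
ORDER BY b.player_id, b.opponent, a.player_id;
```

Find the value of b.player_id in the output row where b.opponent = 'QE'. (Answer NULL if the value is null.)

FULL OUTER JOIN keeps every row from both sides; unmatched rows get NULL for the other side's columns.
Matching on a.player_id <> b.player_id. A NULL in a compared column never satisfies the condition.
- player_id=5: 5 matching b row(s), so 5 row(s) emitted.
- player_id=5: 5 matching b row(s), so 5 row(s) emitted.
- player_id=NULL: no b row matches, row kept with b columns NULL.
- player_id=2: 5 matching b row(s), so 5 row(s) emitted.
- player_id=2: 5 matching b row(s), so 5 row(s) emitted.
- player_id=5: 5 matching b row(s), so 5 row(s) emitted.
- player_id=5: 5 matching b row(s), so 5 row(s) emitted.
- 1 row(s) from b found no a partner → padded with NULL.

NULL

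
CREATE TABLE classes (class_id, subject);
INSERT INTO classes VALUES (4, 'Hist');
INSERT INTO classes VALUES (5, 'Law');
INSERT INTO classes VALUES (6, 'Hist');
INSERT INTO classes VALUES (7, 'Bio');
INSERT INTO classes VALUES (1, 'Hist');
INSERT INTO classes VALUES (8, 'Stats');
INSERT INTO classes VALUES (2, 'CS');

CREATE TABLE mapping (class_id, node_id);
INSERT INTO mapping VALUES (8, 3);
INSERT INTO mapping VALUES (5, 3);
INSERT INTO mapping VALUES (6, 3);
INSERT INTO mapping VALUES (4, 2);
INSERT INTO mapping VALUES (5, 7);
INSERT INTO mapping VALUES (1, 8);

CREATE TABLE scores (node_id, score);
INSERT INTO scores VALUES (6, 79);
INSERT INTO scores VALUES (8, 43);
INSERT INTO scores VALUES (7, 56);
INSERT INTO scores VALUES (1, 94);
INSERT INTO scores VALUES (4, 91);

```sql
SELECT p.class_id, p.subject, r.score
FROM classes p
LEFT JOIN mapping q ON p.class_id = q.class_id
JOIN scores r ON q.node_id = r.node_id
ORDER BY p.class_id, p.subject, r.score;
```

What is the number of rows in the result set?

2

Step 1 — p LEFT JOIN q on class_id → 8 row(s).
Then INNER JOIN `scores r` on node_id: keep only rows whose q.node_id appears in r.
Result: 2 row(s).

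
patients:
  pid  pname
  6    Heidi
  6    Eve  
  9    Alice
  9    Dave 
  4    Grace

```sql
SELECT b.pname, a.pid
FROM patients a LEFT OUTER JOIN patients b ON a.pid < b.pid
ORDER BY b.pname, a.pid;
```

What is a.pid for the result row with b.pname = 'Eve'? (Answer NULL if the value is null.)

LEFT JOIN keeps every row from `patients a`; unmatched rows get NULL for `patients b`'s columns.
Matching on a.pid < b.pid.
Matched pairs: 8; unmatched a rows kept: 2.

4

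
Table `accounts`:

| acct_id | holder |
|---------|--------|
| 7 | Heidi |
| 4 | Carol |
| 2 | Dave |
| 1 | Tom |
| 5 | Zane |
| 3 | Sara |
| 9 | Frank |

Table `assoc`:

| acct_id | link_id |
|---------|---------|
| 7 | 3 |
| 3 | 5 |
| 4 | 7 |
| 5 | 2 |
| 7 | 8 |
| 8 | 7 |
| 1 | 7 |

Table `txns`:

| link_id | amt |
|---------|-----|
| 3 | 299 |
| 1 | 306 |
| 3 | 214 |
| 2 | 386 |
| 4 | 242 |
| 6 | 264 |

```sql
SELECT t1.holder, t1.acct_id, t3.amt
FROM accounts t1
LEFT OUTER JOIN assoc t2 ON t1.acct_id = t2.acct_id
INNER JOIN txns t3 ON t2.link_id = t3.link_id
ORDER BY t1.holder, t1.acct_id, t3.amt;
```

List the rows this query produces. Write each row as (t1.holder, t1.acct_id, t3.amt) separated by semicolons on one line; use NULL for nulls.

(Heidi, 7, 214); (Heidi, 7, 299); (Zane, 5, 386)

Step 1 — t1 LEFT JOIN t2 on acct_id → 8 row(s).
Then INNER JOIN `txns t3` on link_id: keep only rows whose t2.link_id appears in t3.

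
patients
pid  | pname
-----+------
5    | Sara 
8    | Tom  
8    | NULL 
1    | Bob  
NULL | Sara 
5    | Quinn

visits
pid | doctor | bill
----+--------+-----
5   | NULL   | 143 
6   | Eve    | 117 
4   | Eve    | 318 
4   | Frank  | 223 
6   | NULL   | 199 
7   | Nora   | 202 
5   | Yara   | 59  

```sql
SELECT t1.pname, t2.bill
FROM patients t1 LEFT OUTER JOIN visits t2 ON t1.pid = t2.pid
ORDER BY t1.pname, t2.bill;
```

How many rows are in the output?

8

LEFT JOIN keeps every row from `patients`; unmatched rows get NULL for `visits`'s columns.
Matching on t1.pid = t2.pid. A NULL in a compared column never satisfies the condition.
Matched pairs: 4; unmatched t1 rows kept: 4.
Total: 4 matched + 4 padded = 8 rows.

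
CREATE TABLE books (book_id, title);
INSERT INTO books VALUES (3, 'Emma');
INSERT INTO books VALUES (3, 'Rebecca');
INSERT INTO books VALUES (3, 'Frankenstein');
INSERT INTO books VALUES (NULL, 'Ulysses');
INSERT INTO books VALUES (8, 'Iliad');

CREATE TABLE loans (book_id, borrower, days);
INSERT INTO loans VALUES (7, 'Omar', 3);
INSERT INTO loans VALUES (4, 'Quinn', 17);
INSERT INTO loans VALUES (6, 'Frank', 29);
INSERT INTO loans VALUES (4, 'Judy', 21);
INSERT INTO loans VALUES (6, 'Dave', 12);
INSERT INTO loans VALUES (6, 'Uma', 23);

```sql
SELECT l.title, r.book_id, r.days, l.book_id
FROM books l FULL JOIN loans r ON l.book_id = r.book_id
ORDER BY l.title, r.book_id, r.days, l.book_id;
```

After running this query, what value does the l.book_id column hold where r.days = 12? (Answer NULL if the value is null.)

NULL

FULL OUTER JOIN keeps every row from both sides; unmatched rows get NULL for the other side's columns.
Matching on l.book_id = r.book_id. A NULL in a compared column never satisfies the condition.
- book_id=3: no r row matches, row kept with r columns NULL.
- book_id=3: no r row matches, row kept with r columns NULL.
- book_id=3: no r row matches, row kept with r columns NULL.
- book_id=NULL: no r row matches, row kept with r columns NULL.
- book_id=8: no r row matches, row kept with r columns NULL.
- 6 row(s) from r found no l partner → padded with NULL.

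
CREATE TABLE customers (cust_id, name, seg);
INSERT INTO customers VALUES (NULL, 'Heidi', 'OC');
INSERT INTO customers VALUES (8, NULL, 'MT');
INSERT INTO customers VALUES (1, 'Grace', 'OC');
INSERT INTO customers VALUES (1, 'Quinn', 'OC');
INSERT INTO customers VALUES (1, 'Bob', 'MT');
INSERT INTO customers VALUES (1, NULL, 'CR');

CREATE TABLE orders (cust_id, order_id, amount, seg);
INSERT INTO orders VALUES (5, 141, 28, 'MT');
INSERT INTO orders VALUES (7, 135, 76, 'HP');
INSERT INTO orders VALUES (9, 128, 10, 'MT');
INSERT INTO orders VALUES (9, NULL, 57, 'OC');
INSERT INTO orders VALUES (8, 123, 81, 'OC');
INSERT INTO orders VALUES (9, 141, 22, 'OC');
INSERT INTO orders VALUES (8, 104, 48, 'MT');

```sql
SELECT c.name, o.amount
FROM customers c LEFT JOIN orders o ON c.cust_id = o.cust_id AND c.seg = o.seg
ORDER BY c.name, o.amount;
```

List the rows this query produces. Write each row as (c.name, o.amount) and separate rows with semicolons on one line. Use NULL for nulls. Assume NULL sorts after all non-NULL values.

LEFT JOIN keeps every row from `customers`; unmatched rows get NULL for `orders`'s columns.
Matching on c.cust_id = o.cust_id AND c.seg = o.seg. A NULL in a compared column never satisfies the condition.
- c (cust_id=NULL, seg=OC) has no partner → padded with NULL.
- c (cust_id=8, seg=MT) pairs with 1 row(s) of o.
- c (cust_id=1, seg=OC) has no partner → padded with NULL.
- c (cust_id=1, seg=OC) has no partner → padded with NULL.
- c (cust_id=1, seg=MT) has no partner → padded with NULL.
- c (cust_id=1, seg=CR) has no partner → padded with NULL.
After projecting and ordering:
c.name | o.amount
Bob | NULL
Grace | NULL
Heidi | NULL
Quinn | NULL
NULL | 48
NULL | NULL

(Bob, NULL); (Grace, NULL); (Heidi, NULL); (Quinn, NULL); (NULL, 48); (NULL, NULL)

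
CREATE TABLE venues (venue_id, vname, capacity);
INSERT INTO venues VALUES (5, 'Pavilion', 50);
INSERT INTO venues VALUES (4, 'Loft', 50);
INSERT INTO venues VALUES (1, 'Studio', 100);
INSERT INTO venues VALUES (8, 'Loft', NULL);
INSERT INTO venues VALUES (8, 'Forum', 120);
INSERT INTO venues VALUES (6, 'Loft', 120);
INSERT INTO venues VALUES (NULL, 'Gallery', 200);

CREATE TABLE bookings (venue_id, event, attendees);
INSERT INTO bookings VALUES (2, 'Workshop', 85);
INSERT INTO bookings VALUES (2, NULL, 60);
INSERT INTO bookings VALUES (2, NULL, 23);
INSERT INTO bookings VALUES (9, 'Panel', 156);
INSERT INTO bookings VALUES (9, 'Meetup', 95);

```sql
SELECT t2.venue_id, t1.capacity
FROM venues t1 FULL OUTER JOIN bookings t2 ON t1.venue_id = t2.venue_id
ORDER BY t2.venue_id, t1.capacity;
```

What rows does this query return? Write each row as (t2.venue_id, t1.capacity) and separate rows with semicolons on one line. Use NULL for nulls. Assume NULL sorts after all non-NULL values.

(2, NULL); (2, NULL); (2, NULL); (9, NULL); (9, NULL); (NULL, 50); (NULL, 50); (NULL, 100); (NULL, 120); (NULL, 120); (NULL, 200); (NULL, NULL)

FULL OUTER JOIN keeps every row from both sides; unmatched rows get NULL for the other side's columns.
Matching on t1.venue_id = t2.venue_id. A NULL in a compared column never satisfies the condition.
- t1 (venue_id=5) has no partner → padded with NULL.
- t1 (venue_id=4) has no partner → padded with NULL.
- t1 (venue_id=1) has no partner → padded with NULL.
- t1 (venue_id=8) has no partner → padded with NULL.
- t1 (venue_id=8) has no partner → padded with NULL.
- t1 (venue_id=6) has no partner → padded with NULL.
- t1 (venue_id=NULL) has no partner → padded with NULL.
- 5 row(s) from t2 found no t1 partner → padded with NULL.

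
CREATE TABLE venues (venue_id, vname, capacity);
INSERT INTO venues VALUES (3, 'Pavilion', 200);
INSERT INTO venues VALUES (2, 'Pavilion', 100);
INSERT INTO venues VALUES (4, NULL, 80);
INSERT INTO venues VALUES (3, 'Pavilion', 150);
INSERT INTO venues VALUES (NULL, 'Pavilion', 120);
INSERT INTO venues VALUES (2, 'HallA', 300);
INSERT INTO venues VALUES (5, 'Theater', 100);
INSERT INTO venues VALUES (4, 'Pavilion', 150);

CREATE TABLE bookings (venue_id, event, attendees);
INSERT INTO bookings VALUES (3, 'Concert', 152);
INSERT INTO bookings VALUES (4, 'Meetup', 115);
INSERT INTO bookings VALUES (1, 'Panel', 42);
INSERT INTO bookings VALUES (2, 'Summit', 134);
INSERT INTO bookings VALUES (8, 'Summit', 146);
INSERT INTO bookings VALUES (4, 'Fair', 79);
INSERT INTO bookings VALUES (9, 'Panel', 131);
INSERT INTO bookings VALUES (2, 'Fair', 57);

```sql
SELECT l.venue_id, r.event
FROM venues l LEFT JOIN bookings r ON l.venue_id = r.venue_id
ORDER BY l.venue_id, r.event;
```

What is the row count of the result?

12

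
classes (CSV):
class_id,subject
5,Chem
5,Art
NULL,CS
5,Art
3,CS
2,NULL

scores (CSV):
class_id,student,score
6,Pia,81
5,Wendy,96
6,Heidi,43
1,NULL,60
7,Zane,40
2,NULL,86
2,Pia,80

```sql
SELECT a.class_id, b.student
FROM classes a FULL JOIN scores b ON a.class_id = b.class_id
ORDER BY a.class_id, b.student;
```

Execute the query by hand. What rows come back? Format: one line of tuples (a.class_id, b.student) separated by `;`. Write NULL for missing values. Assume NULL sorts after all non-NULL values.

(2, Pia); (2, NULL); (3, NULL); (5, Wendy); (5, Wendy); (5, Wendy); (NULL, Heidi); (NULL, Pia); (NULL, Zane); (NULL, NULL); (NULL, NULL)

FULL OUTER JOIN keeps every row from both sides; unmatched rows get NULL for the other side's columns.
Matching on a.class_id = b.class_id. A NULL in a compared column never satisfies the condition.
Matched pairs: 5; unmatched a rows kept: 2; unmatched b rows kept: 4.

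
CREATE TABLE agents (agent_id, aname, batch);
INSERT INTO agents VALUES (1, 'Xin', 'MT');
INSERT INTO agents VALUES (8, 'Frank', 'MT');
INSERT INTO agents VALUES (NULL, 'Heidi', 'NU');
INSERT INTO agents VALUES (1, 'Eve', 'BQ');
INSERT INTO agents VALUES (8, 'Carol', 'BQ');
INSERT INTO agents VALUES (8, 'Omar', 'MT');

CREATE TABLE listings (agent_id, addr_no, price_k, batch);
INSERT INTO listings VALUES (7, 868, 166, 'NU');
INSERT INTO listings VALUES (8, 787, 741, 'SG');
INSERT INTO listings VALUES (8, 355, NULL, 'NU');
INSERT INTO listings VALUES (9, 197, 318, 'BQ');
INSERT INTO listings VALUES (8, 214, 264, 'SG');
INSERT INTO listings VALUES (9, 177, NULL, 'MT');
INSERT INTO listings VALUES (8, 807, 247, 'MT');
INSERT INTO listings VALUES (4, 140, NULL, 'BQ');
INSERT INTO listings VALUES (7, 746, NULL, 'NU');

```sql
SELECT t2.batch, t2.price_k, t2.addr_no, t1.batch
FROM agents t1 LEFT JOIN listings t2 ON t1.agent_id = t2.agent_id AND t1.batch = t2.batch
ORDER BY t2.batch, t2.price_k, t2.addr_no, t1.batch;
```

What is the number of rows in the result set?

6

LEFT JOIN keeps every row from `agents`; unmatched rows get NULL for `listings`'s columns.
Matching on t1.agent_id = t2.agent_id AND t1.batch = t2.batch. A NULL in a compared column never satisfies the condition.
Matched pairs: 2; unmatched t1 rows kept: 4.
Total: 2 matched + 4 padded = 6 rows.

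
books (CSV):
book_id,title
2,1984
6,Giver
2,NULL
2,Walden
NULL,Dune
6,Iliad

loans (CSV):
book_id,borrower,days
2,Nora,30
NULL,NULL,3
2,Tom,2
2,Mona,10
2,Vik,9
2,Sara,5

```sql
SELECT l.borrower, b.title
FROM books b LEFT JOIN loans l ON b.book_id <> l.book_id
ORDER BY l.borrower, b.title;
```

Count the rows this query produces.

14

LEFT JOIN keeps every row from `books`; unmatched rows get NULL for `loans`'s columns.
Matching on b.book_id <> l.book_id. A NULL in a compared column never satisfies the condition.
- book_id=2: no l row matches, row kept with l columns NULL.
- book_id=6: 5 matching l row(s), so 5 row(s) emitted.
- book_id=2: no l row matches, row kept with l columns NULL.
- book_id=2: no l row matches, row kept with l columns NULL.
- book_id=NULL: no l row matches, row kept with l columns NULL.
- book_id=6: 5 matching l row(s), so 5 row(s) emitted.
Total: 10 matched + 4 padded = 14 rows.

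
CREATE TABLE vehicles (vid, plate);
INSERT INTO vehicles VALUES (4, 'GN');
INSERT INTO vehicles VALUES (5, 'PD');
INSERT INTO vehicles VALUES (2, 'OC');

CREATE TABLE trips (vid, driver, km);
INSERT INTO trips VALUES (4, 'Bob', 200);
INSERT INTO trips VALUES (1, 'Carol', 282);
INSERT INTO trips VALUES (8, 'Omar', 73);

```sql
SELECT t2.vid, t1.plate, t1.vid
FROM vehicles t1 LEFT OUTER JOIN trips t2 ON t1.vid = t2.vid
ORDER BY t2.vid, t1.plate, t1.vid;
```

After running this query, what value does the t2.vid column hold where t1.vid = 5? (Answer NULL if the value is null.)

NULL

LEFT JOIN keeps every row from `vehicles`; unmatched rows get NULL for `trips`'s columns.
Matching on t1.vid = t2.vid.
- t1 row (vid=4): matches 1 t2 row(s) → 1 output row(s).
- t1 row (vid=5): no match → kept, t2 columns NULL.
- t1 row (vid=2): no match → kept, t2 columns NULL.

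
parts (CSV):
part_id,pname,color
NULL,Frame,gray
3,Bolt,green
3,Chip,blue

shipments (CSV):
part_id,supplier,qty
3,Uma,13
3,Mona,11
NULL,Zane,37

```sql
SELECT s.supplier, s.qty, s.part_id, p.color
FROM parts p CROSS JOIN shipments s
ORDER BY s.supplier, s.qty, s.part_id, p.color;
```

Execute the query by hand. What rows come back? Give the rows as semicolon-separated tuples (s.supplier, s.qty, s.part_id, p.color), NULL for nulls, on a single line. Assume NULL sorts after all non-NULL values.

(Mona, 11, 3, blue); (Mona, 11, 3, gray); (Mona, 11, 3, green); (Uma, 13, 3, blue); (Uma, 13, 3, gray); (Uma, 13, 3, green); (Zane, 37, NULL, blue); (Zane, 37, NULL, gray); (Zane, 37, NULL, green)

CROSS JOIN pairs every row of `parts` with every row of `shipments`: 3 × 3 = 9 rows.
After projecting and ordering:
s.supplier | s.qty | s.part_id | p.color
Mona | 11 | 3 | blue
Mona | 11 | 3 | gray
Mona | 11 | 3 | green
Uma | 13 | 3 | blue
Uma | 13 | 3 | gray
Uma | 13 | 3 | green
Zane | 37 | NULL | blue
Zane | 37 | NULL | gray
Zane | 37 | NULL | green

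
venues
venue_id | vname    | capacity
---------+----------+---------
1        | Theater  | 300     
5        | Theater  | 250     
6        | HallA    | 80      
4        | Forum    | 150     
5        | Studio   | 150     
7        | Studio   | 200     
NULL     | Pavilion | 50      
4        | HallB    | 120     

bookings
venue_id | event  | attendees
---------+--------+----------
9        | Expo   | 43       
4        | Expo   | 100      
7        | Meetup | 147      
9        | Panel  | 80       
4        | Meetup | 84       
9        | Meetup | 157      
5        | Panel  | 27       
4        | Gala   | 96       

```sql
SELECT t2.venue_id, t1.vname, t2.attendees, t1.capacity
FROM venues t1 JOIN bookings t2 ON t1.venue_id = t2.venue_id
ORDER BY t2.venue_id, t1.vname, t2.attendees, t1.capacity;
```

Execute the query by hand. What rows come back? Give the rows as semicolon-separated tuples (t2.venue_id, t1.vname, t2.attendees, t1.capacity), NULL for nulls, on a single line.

(4, Forum, 84, 150); (4, Forum, 96, 150); (4, Forum, 100, 150); (4, HallB, 84, 120); (4, HallB, 96, 120); (4, HallB, 100, 120); (5, Studio, 27, 150); (5, Theater, 27, 250); (7, Studio, 147, 200)

INNER JOIN keeps only pairs where the ON condition holds.
Matching on t1.venue_id = t2.venue_id. A NULL in a compared column never satisfies the condition.
Matched pairs: 9.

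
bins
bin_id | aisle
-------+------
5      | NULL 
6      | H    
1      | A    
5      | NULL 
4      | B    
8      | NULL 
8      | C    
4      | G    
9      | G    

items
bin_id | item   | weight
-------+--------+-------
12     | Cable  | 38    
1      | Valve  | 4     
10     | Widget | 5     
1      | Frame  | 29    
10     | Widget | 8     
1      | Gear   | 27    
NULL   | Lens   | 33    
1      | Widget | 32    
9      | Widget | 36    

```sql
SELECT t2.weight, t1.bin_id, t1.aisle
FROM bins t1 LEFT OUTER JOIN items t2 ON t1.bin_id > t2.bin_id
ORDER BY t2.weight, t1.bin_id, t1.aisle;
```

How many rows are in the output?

LEFT JOIN keeps every row from `bins`; unmatched rows get NULL for `items`'s columns.
Matching on t1.bin_id > t2.bin_id. A NULL in a compared column never satisfies the condition.
- bin_id=5: 4 matching t2 row(s), so 4 row(s) emitted.
- bin_id=6: 4 matching t2 row(s), so 4 row(s) emitted.
- bin_id=1: no t2 row matches, row kept with t2 columns NULL.
- bin_id=5: 4 matching t2 row(s), so 4 row(s) emitted.
- bin_id=4: 4 matching t2 row(s), so 4 row(s) emitted.
- bin_id=8: 4 matching t2 row(s), so 4 row(s) emitted.
- bin_id=8: 4 matching t2 row(s), so 4 row(s) emitted.
- bin_id=4: 4 matching t2 row(s), so 4 row(s) emitted.
- bin_id=9: 4 matching t2 row(s), so 4 row(s) emitted.
Total: 32 matched + 1 padded = 33 rows.

33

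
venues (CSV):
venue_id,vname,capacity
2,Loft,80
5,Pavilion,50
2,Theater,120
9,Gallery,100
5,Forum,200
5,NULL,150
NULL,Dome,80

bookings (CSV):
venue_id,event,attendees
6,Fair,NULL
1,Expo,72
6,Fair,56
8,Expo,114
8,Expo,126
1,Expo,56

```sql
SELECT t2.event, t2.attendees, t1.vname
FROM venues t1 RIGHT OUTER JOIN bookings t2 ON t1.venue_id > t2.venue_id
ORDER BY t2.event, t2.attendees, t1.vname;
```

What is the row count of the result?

16

RIGHT JOIN keeps every row from `bookings`; unmatched rows get NULL for `venues`'s columns.
Matching on t1.venue_id > t2.venue_id. A NULL in a compared column never satisfies the condition.
- t1 row (venue_id=2): matches 2 t2 row(s) → 2 output row(s).
- t1 row (venue_id=5): matches 2 t2 row(s) → 2 output row(s).
- t1 row (venue_id=2): matches 2 t2 row(s) → 2 output row(s).
- t1 row (venue_id=9): matches 6 t2 row(s) → 6 output row(s).
- t1 row (venue_id=5): matches 2 t2 row(s) → 2 output row(s).
- t1 row (venue_id=5): matches 2 t2 row(s) → 2 output row(s).
- t1 row (venue_id=NULL): no match.
- every t2 row matched at least one t1 row.
Total: 16 rows.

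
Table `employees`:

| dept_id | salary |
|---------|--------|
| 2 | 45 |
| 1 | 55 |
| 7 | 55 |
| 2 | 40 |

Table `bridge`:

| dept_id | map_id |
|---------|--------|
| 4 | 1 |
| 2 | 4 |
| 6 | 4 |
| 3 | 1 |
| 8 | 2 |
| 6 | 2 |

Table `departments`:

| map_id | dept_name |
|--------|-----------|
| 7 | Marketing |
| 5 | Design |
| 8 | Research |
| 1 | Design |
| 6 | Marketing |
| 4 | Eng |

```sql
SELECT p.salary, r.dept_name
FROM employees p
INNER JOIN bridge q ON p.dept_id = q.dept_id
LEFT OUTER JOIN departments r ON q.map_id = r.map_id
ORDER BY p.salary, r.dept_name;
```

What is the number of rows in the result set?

Step 1 — p INNER JOIN q on dept_id → 2 row(s).
Then LEFT JOIN `departments r` on map_id: each of those 2 rows is kept; rows whose q.map_id has no match in r get NULL for r's columns.
Result: 2 row(s).

2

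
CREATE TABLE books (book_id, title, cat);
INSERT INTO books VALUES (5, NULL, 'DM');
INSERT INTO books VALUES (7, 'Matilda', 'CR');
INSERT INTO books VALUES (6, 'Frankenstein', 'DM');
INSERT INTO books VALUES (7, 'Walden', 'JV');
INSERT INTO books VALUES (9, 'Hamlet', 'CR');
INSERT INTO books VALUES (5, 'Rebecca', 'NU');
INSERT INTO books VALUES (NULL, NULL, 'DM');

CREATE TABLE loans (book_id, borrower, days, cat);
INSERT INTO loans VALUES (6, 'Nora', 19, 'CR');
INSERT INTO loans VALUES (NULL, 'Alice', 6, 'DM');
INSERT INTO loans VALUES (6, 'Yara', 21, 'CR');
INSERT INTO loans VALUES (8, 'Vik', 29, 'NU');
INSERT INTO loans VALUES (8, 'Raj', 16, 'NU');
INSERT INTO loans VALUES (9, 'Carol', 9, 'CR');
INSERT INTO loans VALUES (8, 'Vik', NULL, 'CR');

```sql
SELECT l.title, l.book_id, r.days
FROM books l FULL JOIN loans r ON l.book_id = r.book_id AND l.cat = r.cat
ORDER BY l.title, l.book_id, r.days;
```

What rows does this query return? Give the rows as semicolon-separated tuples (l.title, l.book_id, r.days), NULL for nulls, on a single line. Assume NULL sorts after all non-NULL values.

FULL OUTER JOIN keeps every row from both sides; unmatched rows get NULL for the other side's columns.
Matching on l.book_id = r.book_id AND l.cat = r.cat. A NULL in a compared column never satisfies the condition.
Matched pairs: 1; unmatched l rows kept: 6; unmatched r rows kept: 6.

(Frankenstein, 6, NULL); (Hamlet, 9, 9); (Matilda, 7, NULL); (Rebecca, 5, NULL); (Walden, 7, NULL); (NULL, 5, NULL); (NULL, NULL, 6); (NULL, NULL, 16); (NULL, NULL, 19); (NULL, NULL, 21); (NULL, NULL, 29); (NULL, NULL, NULL); (NULL, NULL, NULL)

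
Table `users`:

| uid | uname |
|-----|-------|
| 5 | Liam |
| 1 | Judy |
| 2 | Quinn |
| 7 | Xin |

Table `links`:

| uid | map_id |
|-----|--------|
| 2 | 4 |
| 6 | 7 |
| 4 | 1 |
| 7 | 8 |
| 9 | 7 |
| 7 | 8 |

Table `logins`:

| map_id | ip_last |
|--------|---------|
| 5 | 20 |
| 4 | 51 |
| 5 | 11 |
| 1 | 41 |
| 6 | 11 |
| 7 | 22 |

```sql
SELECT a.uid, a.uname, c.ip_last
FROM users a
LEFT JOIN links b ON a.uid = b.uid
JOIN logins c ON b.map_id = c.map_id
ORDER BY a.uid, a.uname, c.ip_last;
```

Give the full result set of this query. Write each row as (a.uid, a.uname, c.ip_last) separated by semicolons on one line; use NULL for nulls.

(2, Quinn, 51)

Evaluate left to right. First `users a LEFT JOIN links b` on uid: 5 row(s).
Then INNER JOIN `logins c` on map_id: keep only rows whose b.map_id appears in c.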